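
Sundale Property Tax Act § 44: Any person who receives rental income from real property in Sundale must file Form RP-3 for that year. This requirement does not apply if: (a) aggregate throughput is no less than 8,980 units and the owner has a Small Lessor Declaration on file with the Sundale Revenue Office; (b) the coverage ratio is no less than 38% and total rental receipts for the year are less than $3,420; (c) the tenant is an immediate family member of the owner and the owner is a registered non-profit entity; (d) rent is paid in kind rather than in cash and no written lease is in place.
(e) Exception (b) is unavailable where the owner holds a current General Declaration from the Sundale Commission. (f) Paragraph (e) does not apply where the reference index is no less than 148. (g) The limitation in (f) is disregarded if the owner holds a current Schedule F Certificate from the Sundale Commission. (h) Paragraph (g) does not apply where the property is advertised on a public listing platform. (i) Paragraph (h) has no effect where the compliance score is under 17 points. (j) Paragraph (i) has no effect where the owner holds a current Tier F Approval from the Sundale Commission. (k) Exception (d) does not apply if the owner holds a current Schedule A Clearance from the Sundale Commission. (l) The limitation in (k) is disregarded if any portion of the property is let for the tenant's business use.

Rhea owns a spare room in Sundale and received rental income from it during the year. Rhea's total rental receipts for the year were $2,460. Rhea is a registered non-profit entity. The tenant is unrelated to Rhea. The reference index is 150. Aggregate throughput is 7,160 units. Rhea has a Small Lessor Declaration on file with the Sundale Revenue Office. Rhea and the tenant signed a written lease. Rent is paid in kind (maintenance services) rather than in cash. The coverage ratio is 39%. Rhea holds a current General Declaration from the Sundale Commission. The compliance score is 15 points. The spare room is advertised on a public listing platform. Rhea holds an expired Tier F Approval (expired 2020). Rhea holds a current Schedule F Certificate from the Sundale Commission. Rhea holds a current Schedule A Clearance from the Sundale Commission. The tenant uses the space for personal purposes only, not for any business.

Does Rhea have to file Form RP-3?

Exception (a) fails — aggregate throughput is 7,160 units, short of 8,980 units.
Exception (b): the coverage ratio is 39%, meeting the 38% threshold; total rental receipts for the year are $2,460, less than the $3,420 limit — every condition holds. Turning to paragraphs (e)–(j): (e) operates against (b): a current General Declaration is held. (f) would limit (e) — the reference index is 150, meeting the 148 threshold — but (g) sets (f) aside: (g) applies — a current Schedule F Certificate is held. (h) would limit (g) — the property is publicly advertised — but (i) sets (h) aside: (i) is triggered — the compliance score is 15 points, under the 17 points limit. (j) does not operate here (no current Tier F Approval is held), so (i) stands. (b) is therefore removed.
Exception (c) does not apply: the tenant is unrelated to the owner.
Exception (d) does not apply: a written lease is in place.
No exception is made out. Rhea falls within the general rule.

Yes — Rhea must file Form RP-3.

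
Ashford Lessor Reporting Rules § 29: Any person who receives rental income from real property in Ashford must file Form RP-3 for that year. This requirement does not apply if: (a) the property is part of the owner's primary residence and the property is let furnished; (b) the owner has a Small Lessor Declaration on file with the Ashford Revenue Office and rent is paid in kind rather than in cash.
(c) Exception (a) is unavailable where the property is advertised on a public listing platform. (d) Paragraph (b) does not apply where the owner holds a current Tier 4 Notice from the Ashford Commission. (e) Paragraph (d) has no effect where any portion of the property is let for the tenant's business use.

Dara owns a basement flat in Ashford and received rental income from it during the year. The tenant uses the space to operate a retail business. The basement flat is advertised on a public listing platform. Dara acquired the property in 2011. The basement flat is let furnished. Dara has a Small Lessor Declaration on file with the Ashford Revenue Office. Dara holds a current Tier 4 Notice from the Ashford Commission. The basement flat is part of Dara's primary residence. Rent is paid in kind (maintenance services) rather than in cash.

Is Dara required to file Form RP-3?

Exception (a)'s conditions are all satisfied: the basement flat is part of the primary residence; the property is let furnished. Turning to paragraph (c): (c) operates — the property is publicly advertised. (a) is therefore removed.
All of (b)'s requirements are met (a Small Lessor Declaration is on file; rent is paid in kind). Considering the limiting provisions: (d) would limit (b) — a current Tier 4 Notice is held — but (e) sets (d) aside: (e) is engaged — the space is let for business use. So (b) applies.

No — exception (b) applies; Dara is not required to file Form RP-3.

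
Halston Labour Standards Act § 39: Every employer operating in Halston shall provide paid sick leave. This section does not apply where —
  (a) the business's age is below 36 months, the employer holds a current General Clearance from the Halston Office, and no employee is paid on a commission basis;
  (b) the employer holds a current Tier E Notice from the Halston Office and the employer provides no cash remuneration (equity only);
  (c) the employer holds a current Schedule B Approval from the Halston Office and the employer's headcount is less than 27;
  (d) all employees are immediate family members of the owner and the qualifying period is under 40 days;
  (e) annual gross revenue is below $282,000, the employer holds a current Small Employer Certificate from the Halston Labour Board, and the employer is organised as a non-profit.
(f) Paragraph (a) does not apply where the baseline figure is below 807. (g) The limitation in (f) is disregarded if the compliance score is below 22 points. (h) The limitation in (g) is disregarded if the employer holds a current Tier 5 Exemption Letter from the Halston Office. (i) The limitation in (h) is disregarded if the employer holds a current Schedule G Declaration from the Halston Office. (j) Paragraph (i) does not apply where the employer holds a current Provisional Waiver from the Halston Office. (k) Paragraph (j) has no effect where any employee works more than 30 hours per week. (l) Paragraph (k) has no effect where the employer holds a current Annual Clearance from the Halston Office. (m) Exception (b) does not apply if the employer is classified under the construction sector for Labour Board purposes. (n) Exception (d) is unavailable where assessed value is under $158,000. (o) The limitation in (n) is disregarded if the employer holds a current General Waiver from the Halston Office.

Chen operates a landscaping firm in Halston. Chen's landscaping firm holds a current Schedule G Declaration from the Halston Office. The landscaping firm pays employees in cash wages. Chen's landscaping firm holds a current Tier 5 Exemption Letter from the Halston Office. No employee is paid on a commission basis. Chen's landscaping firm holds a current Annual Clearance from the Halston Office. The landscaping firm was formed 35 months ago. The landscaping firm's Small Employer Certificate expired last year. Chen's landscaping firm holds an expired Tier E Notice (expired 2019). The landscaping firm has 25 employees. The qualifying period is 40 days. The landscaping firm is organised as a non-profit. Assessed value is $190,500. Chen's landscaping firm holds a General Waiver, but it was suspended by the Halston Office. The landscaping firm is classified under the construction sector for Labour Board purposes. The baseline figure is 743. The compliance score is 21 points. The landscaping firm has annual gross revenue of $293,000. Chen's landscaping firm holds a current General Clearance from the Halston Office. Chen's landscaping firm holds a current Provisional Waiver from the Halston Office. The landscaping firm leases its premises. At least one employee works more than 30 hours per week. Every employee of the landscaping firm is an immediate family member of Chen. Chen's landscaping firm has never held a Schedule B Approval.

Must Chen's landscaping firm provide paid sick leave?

Exception (a): the business's age is 35 months, below the 36 months limit; a current General Clearance is held; no employee is paid on commission — every condition holds. Turning to paragraphs (f)–(l): (f) operates against (a): the baseline figure is 743, below the 807 limit. (g) would limit (f) — the compliance score is 21 points, below the 22 points limit — but (h) sets (g) aside: (h) operates against (g): a current Tier 5 Exemption Letter is held. (i) would limit (h) — a current Schedule G Declaration is held — but (j) sets (i) aside: (j) operates — a current Provisional Waiver is held. (k) would limit (j) — at least one employee exceeds 30 hours/week — but (l) sets (k) aside: (l) applies — a current Annual Clearance is held. (a) is therefore removed.
Exception (b) requires that the employer holds a current Tier E Notice from the Halston Office; but there is no Tier E Notice in force, so (b) is unavailable.
Exception (c) does not apply: there is no Schedule B Approval in force.
Exception (d) fails — the qualifying period is 40 days, not under 40 days.
Exception (e) requires that annual gross revenue is below $282,000; but annual gross revenue is $293,000, not below $282,000, so (e) is unavailable.
No exception applies. The general rule governs.

Yes — Chen's landscaping firm must provide paid sick leave.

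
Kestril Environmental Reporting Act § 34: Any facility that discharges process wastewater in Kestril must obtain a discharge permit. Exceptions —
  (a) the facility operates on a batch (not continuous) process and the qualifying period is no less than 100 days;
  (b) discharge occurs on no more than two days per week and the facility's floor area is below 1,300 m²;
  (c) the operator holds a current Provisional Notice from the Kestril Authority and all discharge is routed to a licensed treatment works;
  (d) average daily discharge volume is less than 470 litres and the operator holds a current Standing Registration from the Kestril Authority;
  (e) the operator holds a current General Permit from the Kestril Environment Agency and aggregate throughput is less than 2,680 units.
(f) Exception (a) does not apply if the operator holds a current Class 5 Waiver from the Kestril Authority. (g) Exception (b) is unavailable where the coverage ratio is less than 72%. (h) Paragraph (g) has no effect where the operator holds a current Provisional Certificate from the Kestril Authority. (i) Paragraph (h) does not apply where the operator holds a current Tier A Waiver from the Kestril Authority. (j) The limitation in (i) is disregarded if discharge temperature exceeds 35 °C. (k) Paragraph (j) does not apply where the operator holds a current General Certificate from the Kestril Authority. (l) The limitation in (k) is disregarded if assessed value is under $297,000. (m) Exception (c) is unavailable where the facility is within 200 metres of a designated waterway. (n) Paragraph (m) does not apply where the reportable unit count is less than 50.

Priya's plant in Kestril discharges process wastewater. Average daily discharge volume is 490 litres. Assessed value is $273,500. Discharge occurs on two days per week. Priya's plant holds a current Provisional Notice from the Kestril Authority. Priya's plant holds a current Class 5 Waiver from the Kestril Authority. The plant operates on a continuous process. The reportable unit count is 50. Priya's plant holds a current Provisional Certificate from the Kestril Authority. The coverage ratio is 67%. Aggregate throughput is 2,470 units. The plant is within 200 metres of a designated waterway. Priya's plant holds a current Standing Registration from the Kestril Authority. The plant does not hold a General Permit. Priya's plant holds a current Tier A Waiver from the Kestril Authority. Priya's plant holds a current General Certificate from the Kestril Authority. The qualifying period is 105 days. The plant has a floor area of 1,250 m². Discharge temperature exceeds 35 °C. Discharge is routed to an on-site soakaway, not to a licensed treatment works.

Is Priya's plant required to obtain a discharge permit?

No — exception (b) applies; Priya's plant is not required to obtain a discharge permit.

Exception (a) fails — the facility operates on a continuous process.
Exception (b): discharge occurs on no more than two days per week; the facility's floor area is 1,250 m², below the 1,300 m² limit — every condition holds. Under paragraphs (g)–(l): (g) would limit (b) — the coverage ratio is 67%, less than the 72% limit — but (h) sets (g) aside: (h) operates against (g): a current Provisional Certificate is held. (i) would limit (h) — a current Tier A Waiver is held — but (j) sets (i) aside: (j) is triggered — discharge temperature exceeds 35 °C. (k) would limit (j) — a current General Certificate is held — but (l) sets (k) aside: (l) is engaged — assessed value is $273,500, under the $297,000 limit. (b) remains available.
Exception (c) fails — discharge is not routed to a licensed treatment works.
Exception (d) requires that average daily discharge volume is less than 470 litres; but average daily discharge volume is 490 litres, not less than 470 litres, so (d) is unavailable.
Exception (e) does not apply: no General Permit is held.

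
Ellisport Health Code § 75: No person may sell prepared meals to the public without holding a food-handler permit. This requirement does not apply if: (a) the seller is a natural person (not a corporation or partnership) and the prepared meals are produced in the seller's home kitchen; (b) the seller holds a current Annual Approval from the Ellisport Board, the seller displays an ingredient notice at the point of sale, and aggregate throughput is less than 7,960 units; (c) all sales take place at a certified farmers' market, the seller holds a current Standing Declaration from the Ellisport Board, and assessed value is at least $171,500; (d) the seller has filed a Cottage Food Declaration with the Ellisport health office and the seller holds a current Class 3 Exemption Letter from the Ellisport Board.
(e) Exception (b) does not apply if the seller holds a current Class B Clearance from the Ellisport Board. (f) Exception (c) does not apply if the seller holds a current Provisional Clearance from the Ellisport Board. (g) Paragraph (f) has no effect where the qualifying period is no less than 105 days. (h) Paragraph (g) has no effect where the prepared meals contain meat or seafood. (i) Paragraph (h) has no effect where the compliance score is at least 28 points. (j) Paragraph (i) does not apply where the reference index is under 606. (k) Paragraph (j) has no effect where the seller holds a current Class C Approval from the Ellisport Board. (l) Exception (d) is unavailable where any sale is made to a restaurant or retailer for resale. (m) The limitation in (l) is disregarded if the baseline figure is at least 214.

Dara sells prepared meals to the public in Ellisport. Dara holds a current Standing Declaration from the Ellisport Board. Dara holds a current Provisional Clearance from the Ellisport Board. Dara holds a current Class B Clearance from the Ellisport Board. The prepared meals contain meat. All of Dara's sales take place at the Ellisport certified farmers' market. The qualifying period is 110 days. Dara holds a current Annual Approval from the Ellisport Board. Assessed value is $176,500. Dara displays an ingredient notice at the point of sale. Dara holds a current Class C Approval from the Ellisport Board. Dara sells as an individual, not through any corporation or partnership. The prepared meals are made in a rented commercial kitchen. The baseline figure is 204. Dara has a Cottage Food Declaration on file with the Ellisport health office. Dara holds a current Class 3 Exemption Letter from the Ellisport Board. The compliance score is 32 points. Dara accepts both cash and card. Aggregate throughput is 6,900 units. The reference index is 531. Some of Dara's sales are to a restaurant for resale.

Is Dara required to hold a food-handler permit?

Exception (a) fails — the prepared meals are made in a commercial kitchen, not a home kitchen.
Exception (b): a current Annual Approval is held; an ingredient notice is displayed; aggregate throughput is 6,900 units, less than the 7,960 units limit — every condition holds. Turning to paragraph (e): (e) operates against (b): a current Class B Clearance is held. So (b) is unavailable.
Exception (c) is satisfied on its face — all sales are at a certified farmers' market; a current Standing Declaration is held; assessed value is $176,500, meeting the $171,500 threshold. As to paragraphs (f)–(k): (f) would limit (c) — a current Provisional Clearance is held — but (g) sets (f) aside: (g) operates — the qualifying period is 110 days, meeting the 105 days threshold. (h) is engaged (the prepared meals contain meat), but yields to (i): (i) operates against (h): the compliance score is 32 points, meeting the 28 points threshold. (j) operates (the reference index is 531, under the 606 limit), but is displaced by (k): (k) operates against (j): a current Class C Approval is held. So (c) applies.
Exception (d)'s conditions are all satisfied: a Cottage Food Declaration is on file; a current Class 3 Exemption Letter is held. But applying paragraphs (l)–(m): (l) applies — some sales are to a restaurant for resale. (m) is not engaged (the baseline figure is 204, short of 214), so (l) stands. (d) is therefore removed.

No — exception (c) applies; Dara is not required to hold a food-handler permit.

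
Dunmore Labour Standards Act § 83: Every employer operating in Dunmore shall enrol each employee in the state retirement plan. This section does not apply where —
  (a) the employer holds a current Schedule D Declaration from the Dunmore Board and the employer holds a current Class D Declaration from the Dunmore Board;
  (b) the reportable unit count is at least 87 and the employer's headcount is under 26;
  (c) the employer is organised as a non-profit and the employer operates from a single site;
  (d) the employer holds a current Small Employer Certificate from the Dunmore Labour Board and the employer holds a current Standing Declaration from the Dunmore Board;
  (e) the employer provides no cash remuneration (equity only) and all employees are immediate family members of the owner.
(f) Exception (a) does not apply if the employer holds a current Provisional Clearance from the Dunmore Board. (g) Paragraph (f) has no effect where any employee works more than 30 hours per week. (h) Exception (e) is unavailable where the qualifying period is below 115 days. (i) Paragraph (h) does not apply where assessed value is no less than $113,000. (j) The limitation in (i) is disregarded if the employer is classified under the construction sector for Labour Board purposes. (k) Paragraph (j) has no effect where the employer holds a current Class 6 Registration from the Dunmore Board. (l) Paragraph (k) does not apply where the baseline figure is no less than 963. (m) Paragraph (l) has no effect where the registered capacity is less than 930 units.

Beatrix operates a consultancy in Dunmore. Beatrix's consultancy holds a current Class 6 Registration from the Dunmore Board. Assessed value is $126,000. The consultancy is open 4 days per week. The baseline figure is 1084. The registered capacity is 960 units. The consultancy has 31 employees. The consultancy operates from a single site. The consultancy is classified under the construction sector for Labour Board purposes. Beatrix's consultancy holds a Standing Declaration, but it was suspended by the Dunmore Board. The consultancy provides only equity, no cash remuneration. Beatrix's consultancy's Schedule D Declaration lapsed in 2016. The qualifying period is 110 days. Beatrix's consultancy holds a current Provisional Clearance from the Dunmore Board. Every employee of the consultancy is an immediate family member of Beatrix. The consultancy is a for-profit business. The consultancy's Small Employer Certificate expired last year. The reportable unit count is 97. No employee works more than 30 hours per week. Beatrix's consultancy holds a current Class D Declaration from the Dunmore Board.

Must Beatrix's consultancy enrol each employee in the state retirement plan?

Exception (a) does not apply: no current Schedule D Declaration is held.
Exception (b) fails — the employer's headcount is 31, not under 26.
Exception (c) fails — the employer is for-profit.
Exception (d) does not apply: the Small Employer Certificate has expired.
Exception (e): remuneration is equity-only; every employee is an immediate family member — every condition holds. But: (h) operates against (e): the qualifying period is 110 days, below the 115 days limit. (i) would limit (h) — assessed value is $126,000, meeting the $113,000 threshold — but (j) sets (i) aside: (j) is triggered — the consultancy is classified under the construction sector. (k) would limit (j) — a current Class 6 Registration is held — but (l) sets (k) aside: (l) is triggered — the baseline figure is 1,084, meeting the 963 threshold. (m), which would lift (l), is not engaged — the registered capacity is 960 units, not less than 930 units. So (e) is unavailable.
No exception is made out. Beatrix's consultancy falls within the general rule.

Yes — Beatrix's consultancy must enrol each employee in the state retirement plan.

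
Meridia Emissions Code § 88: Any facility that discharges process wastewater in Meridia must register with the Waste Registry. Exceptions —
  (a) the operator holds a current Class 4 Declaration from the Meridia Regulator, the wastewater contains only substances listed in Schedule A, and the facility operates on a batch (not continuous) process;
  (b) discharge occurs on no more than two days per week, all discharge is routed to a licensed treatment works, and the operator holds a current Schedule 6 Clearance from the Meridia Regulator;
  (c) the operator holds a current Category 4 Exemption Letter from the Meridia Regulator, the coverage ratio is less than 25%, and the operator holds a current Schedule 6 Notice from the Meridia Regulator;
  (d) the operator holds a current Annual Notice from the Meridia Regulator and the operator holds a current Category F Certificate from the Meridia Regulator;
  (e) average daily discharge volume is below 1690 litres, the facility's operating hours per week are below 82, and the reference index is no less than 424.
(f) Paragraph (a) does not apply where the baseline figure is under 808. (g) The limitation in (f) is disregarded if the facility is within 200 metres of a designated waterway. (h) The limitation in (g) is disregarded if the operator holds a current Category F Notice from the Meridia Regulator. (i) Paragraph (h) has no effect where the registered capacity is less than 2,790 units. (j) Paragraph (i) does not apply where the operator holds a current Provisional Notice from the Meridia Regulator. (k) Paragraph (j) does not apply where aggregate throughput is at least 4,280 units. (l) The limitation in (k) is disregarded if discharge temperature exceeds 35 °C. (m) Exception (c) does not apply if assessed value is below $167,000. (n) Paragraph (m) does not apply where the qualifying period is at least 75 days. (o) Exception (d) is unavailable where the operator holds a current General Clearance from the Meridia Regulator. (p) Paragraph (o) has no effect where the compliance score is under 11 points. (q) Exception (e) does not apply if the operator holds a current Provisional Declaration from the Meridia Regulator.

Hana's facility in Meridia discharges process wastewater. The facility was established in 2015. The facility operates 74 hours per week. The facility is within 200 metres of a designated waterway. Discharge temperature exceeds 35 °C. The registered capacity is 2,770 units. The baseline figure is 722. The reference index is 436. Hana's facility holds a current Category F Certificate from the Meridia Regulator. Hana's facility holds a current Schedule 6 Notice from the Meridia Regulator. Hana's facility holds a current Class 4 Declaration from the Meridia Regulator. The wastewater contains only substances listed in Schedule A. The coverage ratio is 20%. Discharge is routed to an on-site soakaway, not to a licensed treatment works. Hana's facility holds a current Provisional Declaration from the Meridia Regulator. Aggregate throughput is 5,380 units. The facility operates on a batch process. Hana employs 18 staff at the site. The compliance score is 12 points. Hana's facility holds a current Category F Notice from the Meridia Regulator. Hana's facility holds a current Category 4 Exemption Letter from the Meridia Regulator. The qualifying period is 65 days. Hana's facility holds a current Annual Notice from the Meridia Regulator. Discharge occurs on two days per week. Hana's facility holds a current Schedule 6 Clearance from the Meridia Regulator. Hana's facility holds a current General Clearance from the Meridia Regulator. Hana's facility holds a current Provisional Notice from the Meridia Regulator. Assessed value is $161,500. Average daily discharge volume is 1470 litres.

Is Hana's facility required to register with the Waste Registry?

Exception (a)'s conditions are all satisfied: a current Class 4 Declaration is held; the wastewater is Schedule-A-only; the facility operates on a batch process. However, paragraphs (f)–(l) must be considered: (f) is engaged — the baseline figure is 722, under the 808 limit. (g) applies (the facility is within 200 m of a designated waterway), but is set aside by (h): (h) is engaged — a current Category F Notice is held. (i) would limit (h) — the registered capacity is 2,770 units, less than the 2,790 units limit — but (j) sets (i) aside: (j) applies — a current Provisional Notice is held. (k) would limit (j) — aggregate throughput is 5,380 units, meeting the 4,280 units threshold — but (l) sets (k) aside: (l) operates — discharge temperature exceeds 35 °C. So (a) is unavailable.
Exception (b) requires that all discharge is routed to a licensed treatment works; but discharge is not routed to a licensed treatment works, so (b) is unavailable.
Exception (c) is satisfied on its face — a current Category 4 Exemption Letter is held; the coverage ratio is 20%, less than the 25% limit; a current Schedule 6 Notice is held. However, paragraphs (m)–(n) must be considered: (m) operates against (c): assessed value is $161,500, below the $167,000 limit. (n), which would lift (m), is not engaged — the qualifying period is 65 days, short of 75 days. So (c) is unavailable.
All of (d)'s requirements are met (a current Annual Notice is held; a current Category F Certificate is held). But applying paragraphs (o)–(p): (o) operates — a current General Clearance is held. (p) is not triggered (the compliance score is 12 points, not under 11 points), so (o) stands. Exception (d) does not apply.
Exception (e) is satisfied on its face — average daily discharge volume is 1470 litres, below the 1690 litres limit; the facility's operating hours per week are 74, below the 82 limit; the reference index is 436, meeting the 424 threshold. However, paragraph (q) must be considered: (q) is engaged — a current Provisional Declaration is held. Exception (e) does not apply.
Every exception is unavailable, so the rule governs.

Yes — Hana's facility must register with the Waste Registry.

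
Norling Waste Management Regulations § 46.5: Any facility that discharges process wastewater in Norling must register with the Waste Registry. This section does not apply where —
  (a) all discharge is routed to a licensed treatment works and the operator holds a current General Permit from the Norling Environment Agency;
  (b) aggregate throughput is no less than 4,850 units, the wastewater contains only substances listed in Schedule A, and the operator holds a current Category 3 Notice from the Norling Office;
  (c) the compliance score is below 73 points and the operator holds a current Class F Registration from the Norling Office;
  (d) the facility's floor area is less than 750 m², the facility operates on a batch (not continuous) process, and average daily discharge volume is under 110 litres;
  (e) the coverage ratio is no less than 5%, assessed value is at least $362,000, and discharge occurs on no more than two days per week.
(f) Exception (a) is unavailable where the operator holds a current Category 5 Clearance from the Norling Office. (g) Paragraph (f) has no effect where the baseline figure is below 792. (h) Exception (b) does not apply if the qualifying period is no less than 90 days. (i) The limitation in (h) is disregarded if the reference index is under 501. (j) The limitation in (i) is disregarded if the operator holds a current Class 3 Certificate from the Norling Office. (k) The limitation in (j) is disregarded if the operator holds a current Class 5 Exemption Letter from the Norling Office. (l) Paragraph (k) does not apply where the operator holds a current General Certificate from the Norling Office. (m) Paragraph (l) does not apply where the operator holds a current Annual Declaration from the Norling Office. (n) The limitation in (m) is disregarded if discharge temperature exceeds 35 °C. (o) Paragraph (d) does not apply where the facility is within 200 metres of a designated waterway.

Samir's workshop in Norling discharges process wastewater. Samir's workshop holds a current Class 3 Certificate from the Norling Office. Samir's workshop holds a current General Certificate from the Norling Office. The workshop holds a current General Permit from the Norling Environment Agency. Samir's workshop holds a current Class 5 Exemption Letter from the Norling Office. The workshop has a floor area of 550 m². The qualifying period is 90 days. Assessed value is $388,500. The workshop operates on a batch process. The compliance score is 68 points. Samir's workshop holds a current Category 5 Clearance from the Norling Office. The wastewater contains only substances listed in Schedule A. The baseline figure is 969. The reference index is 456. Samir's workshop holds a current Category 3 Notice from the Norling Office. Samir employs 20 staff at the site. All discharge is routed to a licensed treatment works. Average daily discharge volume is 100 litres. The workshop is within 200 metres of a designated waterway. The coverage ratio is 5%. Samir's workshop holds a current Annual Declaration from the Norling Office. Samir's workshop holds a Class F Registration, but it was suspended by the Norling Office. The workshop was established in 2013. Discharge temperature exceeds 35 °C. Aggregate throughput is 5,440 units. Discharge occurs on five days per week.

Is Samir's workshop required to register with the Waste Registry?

Yes — Samir's workshop must register with the Waste Registry.

Exception (a) is satisfied on its face — discharge is routed to a licensed treatment works; a current General Permit is held. Turning to paragraphs (f)–(g): (f) operates against (a): a current Category 5 Clearance is held. (g) does not operate here (the baseline figure is 969, not below 792), so (f) stands. Exception (a) does not apply.
Exception (b): aggregate throughput is 5,440 units, meeting the 4,850 units threshold; the wastewater is Schedule-A-only; a current Category 3 Notice is held — every condition holds. But: (h) operates against (b): the qualifying period is 90 days, meeting the 90 days threshold. (i) operates (the reference index is 456, under the 501 limit), but is displaced by (j): (j) is triggered — a current Class 3 Certificate is held. (k) is engaged (a current Class 5 Exemption Letter is held), but is set aside by (l): (l) operates against (k): a current General Certificate is held. (m) would limit (l) — a current Annual Declaration is held — but (n) sets (m) aside: (n) operates against (m): discharge temperature exceeds 35 °C. Exception (b) does not apply.
Exception (c) fails — there is no Class F Registration in force.
All of (d)'s requirements are met (the facility's floor area is 550 m², less than the 750 m² limit; the facility operates on a batch process; average daily discharge volume is 100 litres, under the 110 litres limit). However, paragraph (o) must be considered: (o) is engaged — the workshop is within 200 m of a designated waterway. So (d) is unavailable.
Exception (e) fails — discharge occurs on five days per week.
Every exception is unavailable, so the rule governs.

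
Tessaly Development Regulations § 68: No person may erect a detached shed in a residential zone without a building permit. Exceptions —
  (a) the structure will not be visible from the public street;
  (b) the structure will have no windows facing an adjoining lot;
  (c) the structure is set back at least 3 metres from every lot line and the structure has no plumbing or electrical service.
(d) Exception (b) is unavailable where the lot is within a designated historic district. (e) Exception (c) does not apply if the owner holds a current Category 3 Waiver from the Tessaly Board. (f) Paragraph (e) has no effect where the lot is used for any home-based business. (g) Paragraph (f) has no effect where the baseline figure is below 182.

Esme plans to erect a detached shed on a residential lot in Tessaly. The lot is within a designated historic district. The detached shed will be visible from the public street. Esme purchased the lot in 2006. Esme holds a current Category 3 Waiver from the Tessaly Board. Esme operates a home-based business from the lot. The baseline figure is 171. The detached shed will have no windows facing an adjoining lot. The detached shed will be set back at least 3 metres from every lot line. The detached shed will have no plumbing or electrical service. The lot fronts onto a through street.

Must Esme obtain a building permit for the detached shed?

Exception (a) fails — the structure will be visible from the street.
Exception (b)'s conditions are all satisfied: no windows face an adjoining lot. But: (d) operates — the lot is in a historic district. Exception (b) does not apply.
Exception (c) is satisfied on its face — the setback is at least 3 m on every side; there is no plumbing or electrical service. Turning to paragraphs (e)–(g): (e) operates — a current Category 3 Waiver is held. (f) would limit (e) — a home-based business operates on the lot — but (g) sets (f) aside: (g) is engaged — the baseline figure is 171, below the 182 limit. So (c) is unavailable.
Every exception is unavailable, so the rule governs.

Yes — Esme must obtain a building permit.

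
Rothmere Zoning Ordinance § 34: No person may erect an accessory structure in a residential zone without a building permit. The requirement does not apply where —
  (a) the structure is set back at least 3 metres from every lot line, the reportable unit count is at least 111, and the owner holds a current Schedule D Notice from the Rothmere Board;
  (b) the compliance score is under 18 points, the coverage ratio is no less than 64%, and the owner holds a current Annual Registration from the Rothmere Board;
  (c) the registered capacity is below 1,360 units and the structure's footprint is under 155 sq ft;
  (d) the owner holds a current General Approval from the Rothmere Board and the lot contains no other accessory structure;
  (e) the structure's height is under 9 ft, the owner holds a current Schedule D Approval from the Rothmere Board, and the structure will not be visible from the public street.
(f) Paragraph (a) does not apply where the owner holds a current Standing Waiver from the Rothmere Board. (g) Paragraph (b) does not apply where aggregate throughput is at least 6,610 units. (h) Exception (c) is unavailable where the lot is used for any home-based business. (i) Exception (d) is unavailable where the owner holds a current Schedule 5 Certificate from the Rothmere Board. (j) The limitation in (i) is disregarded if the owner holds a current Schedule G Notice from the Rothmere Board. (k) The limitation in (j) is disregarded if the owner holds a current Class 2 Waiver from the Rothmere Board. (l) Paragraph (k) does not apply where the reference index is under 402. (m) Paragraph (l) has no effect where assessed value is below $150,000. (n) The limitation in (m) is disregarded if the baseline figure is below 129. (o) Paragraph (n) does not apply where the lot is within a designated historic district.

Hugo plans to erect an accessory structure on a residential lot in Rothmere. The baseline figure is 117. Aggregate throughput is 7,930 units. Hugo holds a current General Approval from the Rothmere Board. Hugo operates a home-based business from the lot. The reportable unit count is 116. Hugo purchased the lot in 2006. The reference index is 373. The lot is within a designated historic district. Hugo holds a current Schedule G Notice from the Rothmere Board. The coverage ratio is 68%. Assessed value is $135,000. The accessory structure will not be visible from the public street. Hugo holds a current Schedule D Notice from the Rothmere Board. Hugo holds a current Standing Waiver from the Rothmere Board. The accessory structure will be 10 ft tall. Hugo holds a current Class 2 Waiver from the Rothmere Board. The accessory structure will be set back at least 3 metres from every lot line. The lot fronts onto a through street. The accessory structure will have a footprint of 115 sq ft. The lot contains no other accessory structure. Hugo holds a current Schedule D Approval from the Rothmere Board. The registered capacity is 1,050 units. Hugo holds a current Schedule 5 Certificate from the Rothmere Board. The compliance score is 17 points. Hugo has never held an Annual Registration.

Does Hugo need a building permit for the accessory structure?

Exception (a) is satisfied on its face — the setback is at least 3 m on every side; the reportable unit count is 116, meeting the 111 threshold; a current Schedule D Notice is held. But applying paragraph (f): (f) is triggered — a current Standing Waiver is held. (a) is therefore removed.
Exception (b) does not apply: the Annual Registration is not current.
Exception (c) is satisfied on its face — the registered capacity is 1,050 units, below the 1,360 units limit; the structure's footprint is 115 sq ft, under the 155 sq ft limit. Turning to paragraph (h): (h) operates against (c): a home-based business operates on the lot. Exception (c) does not apply.
Exception (d)'s conditions are all satisfied: a current General Approval is held; the lot has no other accessory structure. But: (i) is engaged — a current Schedule 5 Certificate is held. (j) is engaged (a current Schedule G Notice is held), but is displaced by (k): (k) operates against (j): a current Class 2 Waiver is held. (l) operates (the reference index is 373, under the 402 limit), but is overridden by (m): (m) operates against (l): assessed value is $135,000, below the $150,000 limit. (n) is triggered (the baseline figure is 117, below the 129 limit), but is itself disapplied by (o): (o) applies — the lot is in a historic district. Exception (d) does not apply.
Exception (e) does not apply: the structure's height is 10 ft, not under 9 ft.
Every exception is unavailable, so the rule governs.

Yes — Hugo must obtain a building permit.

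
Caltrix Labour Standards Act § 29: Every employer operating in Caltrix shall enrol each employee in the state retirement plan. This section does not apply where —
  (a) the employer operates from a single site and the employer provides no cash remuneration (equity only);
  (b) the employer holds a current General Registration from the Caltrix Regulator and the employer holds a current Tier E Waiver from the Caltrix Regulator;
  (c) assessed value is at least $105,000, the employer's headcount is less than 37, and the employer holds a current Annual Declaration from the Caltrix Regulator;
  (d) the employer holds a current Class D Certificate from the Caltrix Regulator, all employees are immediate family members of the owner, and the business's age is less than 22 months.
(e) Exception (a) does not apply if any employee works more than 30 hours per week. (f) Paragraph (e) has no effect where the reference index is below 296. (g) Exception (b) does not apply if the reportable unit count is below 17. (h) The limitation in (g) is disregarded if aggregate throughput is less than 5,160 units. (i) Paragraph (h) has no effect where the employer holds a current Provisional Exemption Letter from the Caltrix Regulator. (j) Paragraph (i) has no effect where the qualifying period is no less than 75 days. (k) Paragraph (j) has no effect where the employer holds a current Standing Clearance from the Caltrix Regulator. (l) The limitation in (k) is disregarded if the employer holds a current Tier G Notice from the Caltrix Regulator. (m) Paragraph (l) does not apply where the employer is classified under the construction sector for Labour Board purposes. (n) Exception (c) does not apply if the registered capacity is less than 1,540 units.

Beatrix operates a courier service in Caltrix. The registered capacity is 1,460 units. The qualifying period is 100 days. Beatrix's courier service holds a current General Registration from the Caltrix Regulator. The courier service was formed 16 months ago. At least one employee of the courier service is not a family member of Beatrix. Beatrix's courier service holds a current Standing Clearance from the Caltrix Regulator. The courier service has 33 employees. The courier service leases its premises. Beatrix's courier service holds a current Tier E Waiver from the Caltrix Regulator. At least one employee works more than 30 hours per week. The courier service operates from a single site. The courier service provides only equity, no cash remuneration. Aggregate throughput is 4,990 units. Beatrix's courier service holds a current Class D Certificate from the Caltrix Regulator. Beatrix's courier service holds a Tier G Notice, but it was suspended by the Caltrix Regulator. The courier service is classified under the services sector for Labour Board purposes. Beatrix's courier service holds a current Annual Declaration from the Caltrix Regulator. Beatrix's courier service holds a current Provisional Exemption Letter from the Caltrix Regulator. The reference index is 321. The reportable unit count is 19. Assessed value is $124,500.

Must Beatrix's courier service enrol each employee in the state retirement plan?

Exception (a) is satisfied on its face — the employer operates from a single site; remuneration is equity-only. But: (e) is triggered — at least one employee exceeds 30 hours/week. (f) is not engaged (the reference index is 321, not below 296), so (e) stands. Exception (a) does not apply.
Exception (b) is satisfied on its face — a current General Registration is held; a current Tier E Waiver is held. Applying paragraphs (g)–(m): (g), which would limit (b), is not triggered: the reportable unit count is 19, not below 17. So (b) applies.
Exception (c): assessed value is $124,500, meeting the $105,000 threshold; the employer's headcount is 33, less than the 37 limit; a current Annual Declaration is held — every condition holds. However, paragraph (n) must be considered: (n) operates against (c): the registered capacity is 1,460 units, less than the 1,540 units limit. So (c) is unavailable.
Exception (d) does not apply: at least one employee is not a family member.

No — exception (b) applies; Beatrix's courier service is not required to enrol each employee in the state retirement plan.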